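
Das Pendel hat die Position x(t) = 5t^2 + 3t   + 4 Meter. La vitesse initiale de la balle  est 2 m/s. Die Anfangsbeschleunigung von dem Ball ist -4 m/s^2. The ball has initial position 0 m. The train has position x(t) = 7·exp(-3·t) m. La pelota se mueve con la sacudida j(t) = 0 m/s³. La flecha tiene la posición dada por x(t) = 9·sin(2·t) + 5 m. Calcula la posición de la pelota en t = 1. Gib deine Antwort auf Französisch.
Nous devons intégrer notre équation du jerk j(t) = 0 3 fois. L'intégrale du jerk est l'accélération. En utilisant a(0) = -4, nous obtenons a(t) = -4. L'intégrale de l'accélération est la vitesse. En utilisant v(0) = 2, nous obtenons v(t) = 2 - 4·t. L'intégrale de la vitesse est la position. En utilisant x(0) = 0, nous obtenons x(t) = -2·t^2 + 2·t. Nous avons la position x(t) = -2·t^2 + 2·t. En substituant t = 1: x(1) = 0.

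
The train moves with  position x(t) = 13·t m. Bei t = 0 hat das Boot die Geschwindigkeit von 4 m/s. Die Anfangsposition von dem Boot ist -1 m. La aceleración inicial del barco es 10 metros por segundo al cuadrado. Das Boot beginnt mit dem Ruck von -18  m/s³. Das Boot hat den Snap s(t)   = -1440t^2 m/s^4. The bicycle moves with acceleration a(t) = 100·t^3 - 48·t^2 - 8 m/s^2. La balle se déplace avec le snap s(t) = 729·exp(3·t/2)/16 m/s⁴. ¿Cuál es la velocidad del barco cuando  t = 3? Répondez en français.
Nous devons intégrer notre équation du snap s(t) = -1440·t^2 3 fois. En intégrant le snap et en utilisant la condition initiale j(0) = -18, nous obtenons j(t) = -480·t^3 - 18. En intégrant le jerk et en utilisant la condition initiale a(0) = 10, nous obtenons a(t) = -120·t^4 - 18·t + 10. En prenant ∫a(t)dt et en appliquant v(0) = 4, nous trouvons v(t) = -24·t^5 - 9·t^2 + 10·t + 4. De l'équation de la vitesse v(t) = -24·t^5 - 9·t^2 + 10·t + 4, nous substituons t = 3 pour obtenir v = -5879.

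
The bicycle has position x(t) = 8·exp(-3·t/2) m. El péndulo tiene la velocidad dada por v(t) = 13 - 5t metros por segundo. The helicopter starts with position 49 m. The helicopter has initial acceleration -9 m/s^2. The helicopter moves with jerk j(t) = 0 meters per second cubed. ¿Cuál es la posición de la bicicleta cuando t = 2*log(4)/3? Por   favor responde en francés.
Nous avons la position x(t) = 8·exp(-3·t/2). En substituant t = 2*log(4)/3: x(2*log(4)/3) = 2.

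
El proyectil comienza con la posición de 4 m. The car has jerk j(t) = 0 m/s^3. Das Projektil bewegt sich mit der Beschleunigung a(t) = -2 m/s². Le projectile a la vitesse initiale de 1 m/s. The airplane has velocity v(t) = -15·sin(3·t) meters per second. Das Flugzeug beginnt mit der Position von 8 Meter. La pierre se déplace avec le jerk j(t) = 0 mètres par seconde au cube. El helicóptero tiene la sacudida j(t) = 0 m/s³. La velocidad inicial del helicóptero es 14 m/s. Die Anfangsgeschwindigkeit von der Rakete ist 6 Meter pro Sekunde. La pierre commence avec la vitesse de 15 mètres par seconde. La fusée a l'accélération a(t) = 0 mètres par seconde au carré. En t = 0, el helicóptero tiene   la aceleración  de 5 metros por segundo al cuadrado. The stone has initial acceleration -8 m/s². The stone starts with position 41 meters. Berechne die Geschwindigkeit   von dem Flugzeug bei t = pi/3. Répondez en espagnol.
Tenemos la velocidad v(t) = -15·sin(3·t). Sustituyendo t = pi/3: v(pi/3) = 0.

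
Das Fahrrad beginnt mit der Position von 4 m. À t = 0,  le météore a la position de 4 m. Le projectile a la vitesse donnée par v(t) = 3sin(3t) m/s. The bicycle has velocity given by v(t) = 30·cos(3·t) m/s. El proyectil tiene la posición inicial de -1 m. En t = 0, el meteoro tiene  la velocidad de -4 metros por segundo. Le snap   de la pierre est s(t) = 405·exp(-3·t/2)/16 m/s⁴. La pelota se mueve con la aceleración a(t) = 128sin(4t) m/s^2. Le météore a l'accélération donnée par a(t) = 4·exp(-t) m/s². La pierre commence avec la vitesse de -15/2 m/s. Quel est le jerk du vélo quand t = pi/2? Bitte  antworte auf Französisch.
Pour résoudre ceci, nous devons prendre 2 dérivées de notre équation de la vitesse v(t) = 30·cos(3·t). En dérivant la vitesse, nous obtenons l'accélération: a(t) = -90·sin(3·t). La dérivée de l'accélération donne le jerk: j(t) = -270·cos(3·t). De l'équation du jerk j(t) = -270·cos(3·t), nous substituons t = pi/2 pour obtenir j = 0.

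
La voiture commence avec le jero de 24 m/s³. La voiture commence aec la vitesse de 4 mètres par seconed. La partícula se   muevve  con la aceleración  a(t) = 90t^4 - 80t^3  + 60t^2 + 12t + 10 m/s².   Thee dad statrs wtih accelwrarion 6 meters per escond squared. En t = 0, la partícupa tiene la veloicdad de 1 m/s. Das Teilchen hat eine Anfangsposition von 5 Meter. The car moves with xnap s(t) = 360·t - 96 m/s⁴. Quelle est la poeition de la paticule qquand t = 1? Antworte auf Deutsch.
Wir müssen unsere Gleichung für die Beschleunigung a(t) = 90·t^4 - 80·t^3 + 60·t^2 + 12·t + 10 2-mal integrieren. Das Integral von der Beschleunigung ist die Geschwindigkeit. Mit v(0) = 1 erhalten wir v(t) = 18·t^5 - 20·t^4 + 20·t^3 + 6·t^2 + 10·t + 1. Die Stammfunktion von der Geschwindigkeit ist die Position. Mit x(0) = 5 erhalten wir x(t) = 3·t^6 - 4·t^5 + 5·t^4 + 2·t^3 + 5·t^2 + t + 5. Mit x(t) = 3·t^6 - 4·t^5 + 5·t^4 + 2·t^3 + 5·t^2 + t + 5 und Einsetzen von t = 1, finden wir x = 17.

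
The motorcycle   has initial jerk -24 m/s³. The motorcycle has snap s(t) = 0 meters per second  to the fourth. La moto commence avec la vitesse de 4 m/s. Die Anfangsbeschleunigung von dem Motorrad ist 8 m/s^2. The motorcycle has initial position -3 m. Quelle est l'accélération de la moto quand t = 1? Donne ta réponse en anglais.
To find the answer, we compute 2 integrals of s(t) = 0. Taking ∫s(t)dt and applying j(0) = -24, we find j(t) = -24. Integrating jerk and using the initial condition a(0) = 8, we get a(t) = 8 - 24·t. We have acceleration a(t) = 8 - 24·t. Substituting t = 1: a(1) = -16.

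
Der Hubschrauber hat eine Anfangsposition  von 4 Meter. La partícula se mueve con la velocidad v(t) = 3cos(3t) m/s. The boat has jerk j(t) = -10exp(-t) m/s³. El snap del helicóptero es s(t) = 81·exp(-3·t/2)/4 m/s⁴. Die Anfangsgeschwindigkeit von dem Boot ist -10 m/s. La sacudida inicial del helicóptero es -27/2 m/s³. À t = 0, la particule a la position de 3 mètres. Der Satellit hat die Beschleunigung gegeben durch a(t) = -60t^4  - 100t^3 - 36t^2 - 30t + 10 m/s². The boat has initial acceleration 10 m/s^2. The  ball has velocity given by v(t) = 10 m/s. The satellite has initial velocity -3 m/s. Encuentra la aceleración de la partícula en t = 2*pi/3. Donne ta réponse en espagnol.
Debemos derivar nuestra ecuación de la velocidad v(t) = 3·cos(3·t) 1 vez. La derivada de la velocidad da la aceleración: a(t) = -9·sin(3·t). De la ecuación de la aceleración a(t) = -9·sin(3·t), sustituimos t = 2*pi/3 para obtener a = 0.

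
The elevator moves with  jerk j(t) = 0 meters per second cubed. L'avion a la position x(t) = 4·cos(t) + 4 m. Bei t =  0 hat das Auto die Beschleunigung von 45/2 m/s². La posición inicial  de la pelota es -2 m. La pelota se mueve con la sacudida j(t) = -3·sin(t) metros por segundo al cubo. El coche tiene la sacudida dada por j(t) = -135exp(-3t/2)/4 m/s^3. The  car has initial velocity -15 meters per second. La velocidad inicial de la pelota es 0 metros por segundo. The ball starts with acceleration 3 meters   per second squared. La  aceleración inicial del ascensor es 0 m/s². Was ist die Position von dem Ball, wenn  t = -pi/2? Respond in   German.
Wir müssen unsere Gleichung für den Ruck j(t) = -3·sin(t) 3-mal integrieren. Das Integral von dem Ruck, mit a(0) = 3, ergibt die Beschleunigung: a(t) = 3·cos(t). Die Stammfunktion von der Beschleunigung ist die Geschwindigkeit. Mit v(0) = 0 erhalten wir v(t) = 3·sin(t). Das Integral von der Geschwindigkeit ist die Position. Mit x(0) = -2 erhalten wir x(t) = 1 - 3·cos(t). Mit x(t) = 1 - 3·cos(t) und Einsetzen von t = -pi/2, finden wir x = 1.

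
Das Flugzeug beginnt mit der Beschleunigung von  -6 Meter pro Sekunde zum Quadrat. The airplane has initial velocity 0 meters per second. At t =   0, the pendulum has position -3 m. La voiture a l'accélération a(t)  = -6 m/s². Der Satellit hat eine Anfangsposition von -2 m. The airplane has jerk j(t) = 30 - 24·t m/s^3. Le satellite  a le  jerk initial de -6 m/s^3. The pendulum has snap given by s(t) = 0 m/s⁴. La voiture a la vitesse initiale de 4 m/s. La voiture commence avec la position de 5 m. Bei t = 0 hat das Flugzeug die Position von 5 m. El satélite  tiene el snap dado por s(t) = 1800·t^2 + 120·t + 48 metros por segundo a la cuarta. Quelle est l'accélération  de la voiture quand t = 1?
De l'équation de l'accélération a(t) = -6, nous substituons t = 1 pour obtenir a = -6.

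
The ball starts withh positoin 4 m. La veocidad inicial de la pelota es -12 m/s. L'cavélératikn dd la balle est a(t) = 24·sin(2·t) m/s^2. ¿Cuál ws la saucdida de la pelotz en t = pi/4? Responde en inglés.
We must differentiate our acceleration equation a(t) = 24·sin(2·t) 1 time. Differentiating acceleration, we get jerk: j(t) = 48·cos(2·t). We have jerk j(t) = 48·cos(2·t). Substituting t = pi/4: j(pi/4) = 0.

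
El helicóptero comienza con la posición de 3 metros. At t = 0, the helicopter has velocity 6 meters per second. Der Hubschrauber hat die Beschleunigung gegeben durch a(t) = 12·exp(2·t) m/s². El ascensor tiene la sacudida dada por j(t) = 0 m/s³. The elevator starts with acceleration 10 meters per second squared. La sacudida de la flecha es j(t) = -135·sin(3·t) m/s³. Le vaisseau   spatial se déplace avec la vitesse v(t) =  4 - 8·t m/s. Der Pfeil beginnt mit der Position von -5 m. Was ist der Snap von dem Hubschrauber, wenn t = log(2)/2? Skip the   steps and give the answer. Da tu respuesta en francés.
La réponse est 96.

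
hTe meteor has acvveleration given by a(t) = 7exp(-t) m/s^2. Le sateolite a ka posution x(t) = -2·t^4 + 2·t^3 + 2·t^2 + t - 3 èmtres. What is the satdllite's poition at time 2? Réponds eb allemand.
Mit x(t) = -2·t^4 + 2·t^3 + 2·t^2 + t - 3 und Einsetzen von t = 2, finden wir x = -9.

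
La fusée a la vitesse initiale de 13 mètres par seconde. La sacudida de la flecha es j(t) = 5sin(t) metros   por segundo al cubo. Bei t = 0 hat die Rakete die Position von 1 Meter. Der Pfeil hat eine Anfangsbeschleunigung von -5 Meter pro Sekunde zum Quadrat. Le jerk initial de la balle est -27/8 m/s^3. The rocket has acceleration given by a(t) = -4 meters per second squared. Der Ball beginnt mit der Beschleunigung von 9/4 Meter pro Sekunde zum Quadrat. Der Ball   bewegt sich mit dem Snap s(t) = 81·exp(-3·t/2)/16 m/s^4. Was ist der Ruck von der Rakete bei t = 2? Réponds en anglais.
We must differentiate our acceleration equation a(t) = -4 1 time. Differentiating acceleration, we get jerk: j(t) = 0. Using j(t) = 0 and substituting t = 2, we find j = 0.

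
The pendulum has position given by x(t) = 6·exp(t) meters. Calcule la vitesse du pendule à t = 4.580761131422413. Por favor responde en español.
Partiendo de la posición x(t) = 6·exp(t), tomamos 1 derivada. La derivada de la posición da la velocidad: v(t) = 6·exp(t). De la ecuación de la velocidad v(t) = 6·exp(t), sustituimos t = 4.580761131422413 para obtener v = 585.531862379163.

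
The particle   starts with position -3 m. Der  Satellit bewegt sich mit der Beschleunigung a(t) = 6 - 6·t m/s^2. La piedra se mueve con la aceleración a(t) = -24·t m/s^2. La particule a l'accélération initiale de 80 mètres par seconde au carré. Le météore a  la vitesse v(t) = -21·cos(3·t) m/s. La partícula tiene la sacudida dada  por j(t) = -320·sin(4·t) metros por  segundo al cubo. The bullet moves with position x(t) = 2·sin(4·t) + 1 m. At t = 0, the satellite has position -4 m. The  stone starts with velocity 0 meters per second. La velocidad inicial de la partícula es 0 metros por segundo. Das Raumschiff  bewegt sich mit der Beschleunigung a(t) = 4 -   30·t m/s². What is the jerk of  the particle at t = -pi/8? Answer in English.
From the given jerk equation j(t) = -320·sin(4·t), we substitute t = -pi/8 to get j = 320.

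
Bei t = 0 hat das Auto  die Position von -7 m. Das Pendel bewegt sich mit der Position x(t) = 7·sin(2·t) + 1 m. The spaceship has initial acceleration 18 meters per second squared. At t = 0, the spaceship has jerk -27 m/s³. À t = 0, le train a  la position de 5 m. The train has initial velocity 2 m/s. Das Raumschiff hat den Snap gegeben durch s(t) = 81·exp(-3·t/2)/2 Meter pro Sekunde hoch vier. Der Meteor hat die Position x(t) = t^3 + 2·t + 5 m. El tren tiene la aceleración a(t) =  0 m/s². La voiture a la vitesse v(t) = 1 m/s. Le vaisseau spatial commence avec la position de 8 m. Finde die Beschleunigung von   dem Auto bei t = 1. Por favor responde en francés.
Pour résoudre ceci, nous devons prendre 1 dérivée de notre équation de la vitesse v(t) = 1. La dérivée de la vitesse donne l'accélération: a(t) = 0. Nous avons l'accélération a(t) = 0. En substituant t = 1: a(1) = 0.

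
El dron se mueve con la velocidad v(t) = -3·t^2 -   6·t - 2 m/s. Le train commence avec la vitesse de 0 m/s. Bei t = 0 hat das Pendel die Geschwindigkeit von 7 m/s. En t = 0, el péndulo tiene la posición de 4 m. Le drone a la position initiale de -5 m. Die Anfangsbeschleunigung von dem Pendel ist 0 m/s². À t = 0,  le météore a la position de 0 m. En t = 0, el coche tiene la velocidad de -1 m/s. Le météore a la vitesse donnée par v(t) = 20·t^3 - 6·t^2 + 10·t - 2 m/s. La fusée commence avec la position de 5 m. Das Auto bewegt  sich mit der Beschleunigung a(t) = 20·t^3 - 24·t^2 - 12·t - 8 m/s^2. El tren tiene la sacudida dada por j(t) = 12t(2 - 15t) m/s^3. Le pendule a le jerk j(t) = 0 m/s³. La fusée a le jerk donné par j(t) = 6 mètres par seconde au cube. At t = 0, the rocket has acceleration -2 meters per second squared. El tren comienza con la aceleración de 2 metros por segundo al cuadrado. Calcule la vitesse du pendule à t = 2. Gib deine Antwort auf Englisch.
To find the answer, we compute 2 integrals of j(t) = 0. The integral of jerk is acceleration. Using a(0) = 0, we get a(t) = 0. The integral of acceleration, with v(0) = 7, gives velocity: v(t) = 7. We have velocity v(t) = 7. Substituting t = 2: v(2) = 7.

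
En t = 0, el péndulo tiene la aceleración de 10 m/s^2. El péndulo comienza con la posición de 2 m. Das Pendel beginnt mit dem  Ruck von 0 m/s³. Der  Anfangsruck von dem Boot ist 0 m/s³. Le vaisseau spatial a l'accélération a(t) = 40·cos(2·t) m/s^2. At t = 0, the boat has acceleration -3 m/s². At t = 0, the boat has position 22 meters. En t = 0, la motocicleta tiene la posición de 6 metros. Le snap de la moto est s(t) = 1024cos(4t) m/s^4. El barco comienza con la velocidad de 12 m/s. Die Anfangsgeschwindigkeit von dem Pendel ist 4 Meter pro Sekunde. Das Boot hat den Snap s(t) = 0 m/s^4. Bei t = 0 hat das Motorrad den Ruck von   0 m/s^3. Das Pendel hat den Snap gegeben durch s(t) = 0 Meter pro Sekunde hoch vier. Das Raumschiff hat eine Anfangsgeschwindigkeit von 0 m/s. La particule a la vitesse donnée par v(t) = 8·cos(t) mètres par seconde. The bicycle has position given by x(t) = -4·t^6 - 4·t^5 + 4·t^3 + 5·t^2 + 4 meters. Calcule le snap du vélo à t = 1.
En partant de la position x(t) = -4·t^6 - 4·t^5 + 4·t^3 + 5·t^2 + 4, nous prenons 4 dérivées. En prenant d/dt de x(t), nous trouvons v(t) = -24·t^5 - 20·t^4 + 12·t^2 + 10·t. En prenant d/dt de v(t), nous trouvons a(t) = -120·t^4 - 80·t^3 + 24·t + 10. En prenant d/dt de a(t), nous trouvons j(t) = -480·t^3 - 240·t^2 + 24. En dérivant le jerk, nous obtenons le snap: s(t) = -1440·t^2 - 480·t. Nous avons le snap s(t) = -1440·t^2 - 480·t. En substituant t = 1: s(1) = -1920.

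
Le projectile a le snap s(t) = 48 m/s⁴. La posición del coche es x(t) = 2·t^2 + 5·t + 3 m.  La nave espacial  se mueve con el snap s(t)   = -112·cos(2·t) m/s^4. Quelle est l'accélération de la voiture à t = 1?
En partant de la position x(t) = 2·t^2 + 5·t + 3, nous prenons 2 dérivées. En prenant d/dt de x(t), nous trouvons v(t) = 4·t + 5. En prenant d/dt de v(t), nous trouvons a(t) = 4. Nous avons l'accélération a(t) = 4. En substituant t = 1: a(1) = 4.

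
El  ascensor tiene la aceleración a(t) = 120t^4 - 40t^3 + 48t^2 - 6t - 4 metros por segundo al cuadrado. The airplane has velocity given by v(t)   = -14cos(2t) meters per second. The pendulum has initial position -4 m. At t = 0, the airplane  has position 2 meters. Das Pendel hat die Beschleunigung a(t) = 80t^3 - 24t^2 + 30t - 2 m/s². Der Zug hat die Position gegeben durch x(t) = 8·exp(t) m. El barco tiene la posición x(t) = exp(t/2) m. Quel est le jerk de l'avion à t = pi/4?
En partant de la vitesse v(t) = -14·cos(2·t), nous prenons 2 dérivées. En prenant d/dt de v(t), nous trouvons a(t) = 28·sin(2·t). En dérivant l'accélération, nous obtenons le jerk: j(t) = 56·cos(2·t). Nous avons le jerk j(t) = 56·cos(2·t). En substituant t = pi/4: j(pi/4) = 0.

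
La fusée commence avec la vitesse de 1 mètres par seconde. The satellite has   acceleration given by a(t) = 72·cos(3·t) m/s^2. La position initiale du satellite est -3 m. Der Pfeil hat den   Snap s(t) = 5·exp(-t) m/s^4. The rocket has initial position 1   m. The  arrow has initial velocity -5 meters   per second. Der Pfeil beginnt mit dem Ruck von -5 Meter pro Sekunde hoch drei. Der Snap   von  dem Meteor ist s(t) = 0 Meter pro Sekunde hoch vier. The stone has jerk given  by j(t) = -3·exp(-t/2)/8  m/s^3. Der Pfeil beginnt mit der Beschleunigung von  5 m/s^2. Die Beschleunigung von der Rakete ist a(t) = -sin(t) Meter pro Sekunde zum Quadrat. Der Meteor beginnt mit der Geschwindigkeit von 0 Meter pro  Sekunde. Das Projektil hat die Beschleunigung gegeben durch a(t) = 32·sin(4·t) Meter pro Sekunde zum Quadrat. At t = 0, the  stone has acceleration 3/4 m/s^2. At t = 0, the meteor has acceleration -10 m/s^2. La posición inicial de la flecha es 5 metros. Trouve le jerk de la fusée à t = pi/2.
Nous devons dériver notre équation de l'accélération a(t) = -sin(t) 1 fois. En dérivant l'accélération, nous obtenons le jerk: j(t) = -cos(t). En utilisant j(t) = -cos(t) et en substituant t = pi/2, nous trouvons j = 0.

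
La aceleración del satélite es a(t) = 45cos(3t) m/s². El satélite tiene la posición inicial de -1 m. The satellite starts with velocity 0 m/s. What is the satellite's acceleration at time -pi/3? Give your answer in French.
Nous avons l'accélération a(t) = 45·cos(3·t). En substituant t = -pi/3: a(-pi/3) = -45.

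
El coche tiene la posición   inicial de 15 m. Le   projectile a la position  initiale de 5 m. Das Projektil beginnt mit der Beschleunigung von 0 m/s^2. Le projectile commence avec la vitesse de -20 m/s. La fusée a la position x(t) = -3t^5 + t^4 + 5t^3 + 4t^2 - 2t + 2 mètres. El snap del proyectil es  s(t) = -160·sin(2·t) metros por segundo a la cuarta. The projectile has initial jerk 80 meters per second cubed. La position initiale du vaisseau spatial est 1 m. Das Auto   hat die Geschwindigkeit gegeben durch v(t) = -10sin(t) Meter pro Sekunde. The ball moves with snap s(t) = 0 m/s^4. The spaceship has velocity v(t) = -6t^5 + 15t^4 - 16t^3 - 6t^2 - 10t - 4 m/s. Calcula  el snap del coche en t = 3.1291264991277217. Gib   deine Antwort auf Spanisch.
Partiendo de la velocidad v(t) = -10·sin(t), tomamos 3 derivadas. Tomando d/dt de v(t), encontramos a(t) = -10·cos(t). Derivando la aceleración, obtenemos la sacudida: j(t) = 10·sin(t). La derivada de la sacudida da el snap: s(t) = 10·cos(t). De la ecuación del snap s(t) = 10·cos(t), sustituimos t = 3.1291264991277217 para obtener s = -9.99922298502739.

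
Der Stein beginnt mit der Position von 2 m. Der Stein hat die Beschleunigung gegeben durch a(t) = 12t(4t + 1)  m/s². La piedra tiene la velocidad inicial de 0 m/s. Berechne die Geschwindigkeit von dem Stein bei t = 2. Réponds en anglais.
We must find the antiderivative of our acceleration equation a(t) = 12·t·(4·t + 1) 1 time. Integrating acceleration and using the initial condition v(0) = 0, we get v(t) = t^2·(16·t + 6). We have velocity v(t) = t^2·(16·t + 6). Substituting t = 2: v(2) = 152.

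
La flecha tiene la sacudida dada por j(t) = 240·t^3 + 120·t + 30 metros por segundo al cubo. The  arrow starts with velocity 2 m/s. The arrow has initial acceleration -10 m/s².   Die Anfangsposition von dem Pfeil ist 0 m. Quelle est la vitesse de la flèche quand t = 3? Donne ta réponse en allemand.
Wir müssen unsere Gleichung für den Ruck j(t) = 240·t^3 + 120·t + 30 2-mal integrieren. Durch Integration von dem Ruck und Verwendung der Anfangsbedingung a(0) = -10, erhalten wir a(t) = 60·t^4 + 60·t^2 + 30·t - 10. Die Stammfunktion von der Beschleunigung, mit v(0) = 2, ergibt die Geschwindigkeit: v(t) = 12·t^5 + 20·t^3 + 15·t^2 - 10·t + 2. Mit v(t) = 12·t^5 + 20·t^3 + 15·t^2 - 10·t + 2 und Einsetzen von t = 3, finden wir v = 3563.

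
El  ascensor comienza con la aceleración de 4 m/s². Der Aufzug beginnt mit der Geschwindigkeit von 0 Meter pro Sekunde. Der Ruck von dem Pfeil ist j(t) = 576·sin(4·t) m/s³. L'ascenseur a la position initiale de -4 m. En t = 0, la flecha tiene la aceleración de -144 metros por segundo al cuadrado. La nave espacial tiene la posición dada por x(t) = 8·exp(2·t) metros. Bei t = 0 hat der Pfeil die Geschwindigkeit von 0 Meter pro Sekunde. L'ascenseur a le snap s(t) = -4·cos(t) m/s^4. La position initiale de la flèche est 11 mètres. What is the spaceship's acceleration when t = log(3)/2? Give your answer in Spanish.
Debemos derivar nuestra ecuación de la posición x(t) = 8·exp(2·t) 2 veces. La derivada de la posición da la velocidad: v(t) = 16·exp(2·t). La derivada de la velocidad da la aceleración: a(t) = 32·exp(2·t). De la ecuación de la aceleración a(t) = 32·exp(2·t), sustituimos t = log(3)/2 para obtener a = 96.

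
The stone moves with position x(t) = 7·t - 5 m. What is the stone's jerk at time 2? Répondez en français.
En partant de la position x(t) = 7·t - 5, nous prenons 3 dérivées. La dérivée de la position donne la vitesse: v(t) = 7. En prenant d/dt de v(t), nous trouvons a(t) = 0. En prenant d/dt de a(t), nous trouvons j(t) = 0. De l'équation du jerk j(t) = 0, nous substituons t = 2 pour obtenir j = 0.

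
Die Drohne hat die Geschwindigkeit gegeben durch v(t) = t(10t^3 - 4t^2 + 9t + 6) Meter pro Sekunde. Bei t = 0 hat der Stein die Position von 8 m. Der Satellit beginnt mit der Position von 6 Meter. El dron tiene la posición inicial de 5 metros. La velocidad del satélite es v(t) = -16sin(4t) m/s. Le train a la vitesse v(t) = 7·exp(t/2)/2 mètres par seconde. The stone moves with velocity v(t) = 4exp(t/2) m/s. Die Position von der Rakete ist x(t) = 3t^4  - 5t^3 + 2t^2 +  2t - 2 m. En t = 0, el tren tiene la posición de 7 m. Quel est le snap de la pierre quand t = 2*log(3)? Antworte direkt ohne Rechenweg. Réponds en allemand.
s(2*log(3)) = 3/2.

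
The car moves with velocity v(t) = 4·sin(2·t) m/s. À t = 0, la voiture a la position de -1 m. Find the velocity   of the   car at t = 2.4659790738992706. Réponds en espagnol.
De la ecuación de la velocidad v(t) = 4·sin(2·t), sustituimos t = 2.4659790738992706 para obtener v = -3.90396551675658.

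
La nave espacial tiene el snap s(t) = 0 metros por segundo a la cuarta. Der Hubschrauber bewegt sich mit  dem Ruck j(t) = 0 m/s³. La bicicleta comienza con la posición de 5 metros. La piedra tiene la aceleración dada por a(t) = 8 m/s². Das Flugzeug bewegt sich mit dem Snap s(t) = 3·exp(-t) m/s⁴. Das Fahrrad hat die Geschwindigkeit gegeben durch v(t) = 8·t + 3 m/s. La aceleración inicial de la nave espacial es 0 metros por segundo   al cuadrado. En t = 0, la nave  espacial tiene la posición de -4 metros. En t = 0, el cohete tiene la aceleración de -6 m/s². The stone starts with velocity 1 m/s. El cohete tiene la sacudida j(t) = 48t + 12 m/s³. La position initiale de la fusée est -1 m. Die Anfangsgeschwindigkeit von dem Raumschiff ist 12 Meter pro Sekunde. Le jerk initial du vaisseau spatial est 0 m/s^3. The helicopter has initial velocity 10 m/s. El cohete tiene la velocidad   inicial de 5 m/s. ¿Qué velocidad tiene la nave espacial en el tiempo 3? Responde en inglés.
Starting from snap s(t) = 0, we take 3 integrals. Finding the integral of s(t) and using j(0) = 0: j(t) = 0. Taking ∫j(t)dt and applying a(0) = 0, we find a(t) = 0. Taking ∫a(t)dt and applying v(0) = 12, we find v(t) = 12. Using v(t) = 12 and substituting t = 3, we find v = 12.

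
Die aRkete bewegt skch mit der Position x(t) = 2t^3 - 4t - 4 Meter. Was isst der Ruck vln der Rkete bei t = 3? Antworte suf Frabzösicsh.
Pour résoudre ceci, nous devons prendre 3 dérivées de notre équation de la position x(t) = 2·t^3 - 4·t - 4. En dérivant la position, nous obtenons la vitesse: v(t) = 6·t^2 - 4. En prenant d/dt de v(t), nous trouvons a(t) = 12·t. En dérivant l'accélération, nous obtenons le jerk: j(t) = 12. En utilisant j(t) = 12 et en substituant t = 3, nous trouvons j = 12.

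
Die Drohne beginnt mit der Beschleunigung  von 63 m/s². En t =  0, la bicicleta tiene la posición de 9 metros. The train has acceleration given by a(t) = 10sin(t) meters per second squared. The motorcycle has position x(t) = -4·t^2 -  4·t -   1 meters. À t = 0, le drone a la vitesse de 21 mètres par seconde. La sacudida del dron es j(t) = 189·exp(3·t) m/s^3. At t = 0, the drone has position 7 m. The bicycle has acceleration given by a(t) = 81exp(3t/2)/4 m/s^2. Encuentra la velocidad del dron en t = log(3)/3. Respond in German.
Um dies zu lösen, müssen wir 2 Integrale unserer Gleichung für den Ruck j(t) = 189·exp(3·t) finden. Mit ∫j(t)dt und Anwendung von a(0) = 63, finden wir a(t) = 63·exp(3·t). Durch Integration von der Beschleunigung und Verwendung der Anfangsbedingung v(0) = 21, erhalten wir v(t) = 21·exp(3·t). Aus der Gleichung für die Geschwindigkeit v(t) = 21·exp(3·t), setzen wir t = log(3)/3 ein und erhalten v = 63.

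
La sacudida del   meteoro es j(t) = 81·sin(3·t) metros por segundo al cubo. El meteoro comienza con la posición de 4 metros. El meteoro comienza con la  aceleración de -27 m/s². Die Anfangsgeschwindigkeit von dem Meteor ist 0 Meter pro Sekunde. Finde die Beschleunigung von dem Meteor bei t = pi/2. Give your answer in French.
Nous devons intégrer notre équation du jerk j(t) = 81·sin(3·t) 1 fois. En intégrant le jerk et en utilisant la condition initiale a(0) = -27, nous obtenons a(t) = -27·cos(3·t). Nous avons l'accélération a(t) = -27·cos(3·t). En substituant t = pi/2: a(pi/2) = 0.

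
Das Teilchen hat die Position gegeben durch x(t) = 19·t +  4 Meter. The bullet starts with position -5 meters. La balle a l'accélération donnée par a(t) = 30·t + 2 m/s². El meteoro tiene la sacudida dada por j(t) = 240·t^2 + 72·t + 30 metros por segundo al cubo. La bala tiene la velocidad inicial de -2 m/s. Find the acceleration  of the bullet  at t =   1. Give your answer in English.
Using a(t) = 30·t + 2 and substituting t = 1, we find a = 32.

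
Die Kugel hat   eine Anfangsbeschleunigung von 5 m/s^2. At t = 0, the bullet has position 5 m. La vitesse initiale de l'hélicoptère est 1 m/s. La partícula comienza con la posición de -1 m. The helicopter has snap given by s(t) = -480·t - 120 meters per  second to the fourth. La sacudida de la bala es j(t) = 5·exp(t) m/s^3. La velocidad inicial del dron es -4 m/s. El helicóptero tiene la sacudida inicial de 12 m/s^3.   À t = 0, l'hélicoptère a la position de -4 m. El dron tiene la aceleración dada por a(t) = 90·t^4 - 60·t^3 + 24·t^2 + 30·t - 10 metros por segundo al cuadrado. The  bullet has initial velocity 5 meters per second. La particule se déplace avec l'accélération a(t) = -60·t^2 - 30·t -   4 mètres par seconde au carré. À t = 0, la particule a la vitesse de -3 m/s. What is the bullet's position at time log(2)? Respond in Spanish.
Debemos encontrar la antiderivada de nuestra ecuación de la sacudida j(t) = 5·exp(t) 3 veces. Tomando ∫j(t)dt y aplicando a(0) = 5, encontramos a(t) = 5·exp(t). Integrando la aceleración y usando la condición inicial v(0) = 5, obtenemos v(t) = 5·exp(t). La antiderivada de la velocidad, con x(0) = 5, da la posición: x(t) = 5·exp(t). De la ecuación de la posición x(t) = 5·exp(t), sustituimos t = log(2) para obtener x = 10.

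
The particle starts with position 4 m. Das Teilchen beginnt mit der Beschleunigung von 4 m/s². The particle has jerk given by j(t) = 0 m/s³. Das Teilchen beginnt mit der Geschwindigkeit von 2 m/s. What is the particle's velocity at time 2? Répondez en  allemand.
Um dies zu lösen, müssen wir 2 Stammfunktionen unserer Gleichung für den Ruck j(t) = 0 finden. Durch Integration von dem Ruck und Verwendung der Anfangsbedingung a(0) = 4, erhalten wir a(t) = 4. Die Stammfunktion von der Beschleunigung, mit v(0) = 2, ergibt die Geschwindigkeit: v(t) = 4·t + 2. Mit v(t) = 4·t + 2 und Einsetzen von t = 2, finden wir v = 10.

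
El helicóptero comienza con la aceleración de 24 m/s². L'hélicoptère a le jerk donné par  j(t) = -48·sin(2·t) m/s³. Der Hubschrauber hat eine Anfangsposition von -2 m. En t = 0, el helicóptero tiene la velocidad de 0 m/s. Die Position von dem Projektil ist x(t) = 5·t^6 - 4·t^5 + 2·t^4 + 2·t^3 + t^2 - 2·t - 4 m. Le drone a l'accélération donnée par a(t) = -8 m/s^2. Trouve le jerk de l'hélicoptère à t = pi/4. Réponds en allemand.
Mit j(t) = -48·sin(2·t) und Einsetzen von t = pi/4, finden wir j = -48.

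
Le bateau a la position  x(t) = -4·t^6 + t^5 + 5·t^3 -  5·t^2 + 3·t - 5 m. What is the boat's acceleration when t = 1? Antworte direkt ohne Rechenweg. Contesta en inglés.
At t = 1, a = -80.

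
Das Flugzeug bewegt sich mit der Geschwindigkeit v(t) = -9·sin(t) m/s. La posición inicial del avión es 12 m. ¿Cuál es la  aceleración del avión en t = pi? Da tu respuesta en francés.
Nous devons dériver notre équation de la vitesse v(t) = -9·sin(t) 1 fois. En prenant d/dt de v(t), nous trouvons a(t) = -9·cos(t). De l'équation de l'accélération a(t) = -9·cos(t), nous substituons t = pi pour obtenir a = 9.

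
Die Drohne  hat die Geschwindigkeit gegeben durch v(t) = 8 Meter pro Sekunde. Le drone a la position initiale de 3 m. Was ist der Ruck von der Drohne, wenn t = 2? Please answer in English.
To solve this, we need to take 2 derivatives of our velocity equation v(t) = 8. Differentiating velocity, we get acceleration: a(t) = 0. Differentiating acceleration, we get jerk: j(t) = 0. We have jerk j(t) = 0. Substituting t = 2: j(2) = 0.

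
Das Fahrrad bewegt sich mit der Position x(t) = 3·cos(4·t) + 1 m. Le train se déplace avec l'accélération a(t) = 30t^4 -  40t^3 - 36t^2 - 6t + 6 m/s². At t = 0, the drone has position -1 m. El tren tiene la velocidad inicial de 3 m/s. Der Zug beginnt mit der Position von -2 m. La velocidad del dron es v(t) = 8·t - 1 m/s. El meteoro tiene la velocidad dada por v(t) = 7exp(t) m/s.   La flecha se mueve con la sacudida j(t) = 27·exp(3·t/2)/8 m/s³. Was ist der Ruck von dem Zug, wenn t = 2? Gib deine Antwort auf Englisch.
To solve this, we need to take 1 derivative of our acceleration equation a(t) = 30·t^4 - 40·t^3 - 36·t^2 - 6·t + 6. Taking d/dt of a(t), we find j(t) = 120·t^3 - 120·t^2 - 72·t - 6. We have jerk j(t) = 120·t^3 - 120·t^2 - 72·t - 6. Substituting t = 2: j(2) = 330.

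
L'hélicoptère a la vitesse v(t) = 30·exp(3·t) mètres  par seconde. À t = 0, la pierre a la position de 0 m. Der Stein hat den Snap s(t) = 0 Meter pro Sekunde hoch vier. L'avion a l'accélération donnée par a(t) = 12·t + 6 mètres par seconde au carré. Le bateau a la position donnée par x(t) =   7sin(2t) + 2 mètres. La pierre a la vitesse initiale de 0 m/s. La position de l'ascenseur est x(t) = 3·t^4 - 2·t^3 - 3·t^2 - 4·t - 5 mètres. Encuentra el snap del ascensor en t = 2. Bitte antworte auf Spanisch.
Partiendo de la posición x(t) = 3·t^4 - 2·t^3 - 3·t^2 - 4·t - 5, tomamos 4 derivadas. Derivando la posición, obtenemos la velocidad: v(t) = 12·t^3 - 6·t^2 - 6·t - 4. Derivando la velocidad, obtenemos la aceleración: a(t) = 36·t^2 - 12·t - 6. Derivando la aceleración, obtenemos la sacudida: j(t) = 72·t - 12. Derivando la sacudida, obtenemos el snap: s(t) = 72. Usando s(t) = 72 y sustituyendo t = 2, encontramos s = 72.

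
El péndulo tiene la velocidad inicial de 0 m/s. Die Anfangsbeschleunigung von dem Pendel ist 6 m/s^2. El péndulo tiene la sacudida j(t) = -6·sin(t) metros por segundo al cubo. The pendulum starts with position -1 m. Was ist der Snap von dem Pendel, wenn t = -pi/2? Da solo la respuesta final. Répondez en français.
s(-pi/2) = 0.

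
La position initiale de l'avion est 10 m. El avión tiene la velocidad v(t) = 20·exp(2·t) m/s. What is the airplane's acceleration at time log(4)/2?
To solve this, we need to take 1 derivative of our velocity equation v(t) = 20·exp(2·t). The derivative of velocity gives acceleration: a(t) = 40·exp(2·t). We have acceleration a(t) = 40·exp(2·t). Substituting t = log(4)/2: a(log(4)/2) = 160.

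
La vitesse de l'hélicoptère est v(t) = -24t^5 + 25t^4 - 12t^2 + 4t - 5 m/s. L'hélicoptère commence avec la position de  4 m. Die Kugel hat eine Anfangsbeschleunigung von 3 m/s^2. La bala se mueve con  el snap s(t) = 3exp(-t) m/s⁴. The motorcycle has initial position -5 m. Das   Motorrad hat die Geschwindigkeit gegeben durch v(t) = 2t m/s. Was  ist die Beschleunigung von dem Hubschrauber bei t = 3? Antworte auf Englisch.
We must differentiate our velocity equation v(t) = -24·t^5 + 25·t^4 - 12·t^2 + 4·t - 5 1 time. Taking d/dt of v(t), we find a(t) = -120·t^4 + 100·t^3 - 24·t + 4. Using a(t) = -120·t^4 + 100·t^3 - 24·t + 4 and substituting t = 3, we find a = -7088.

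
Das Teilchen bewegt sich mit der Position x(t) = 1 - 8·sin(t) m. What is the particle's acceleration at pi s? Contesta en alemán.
Wir müssen unsere Gleichung für die Position x(t) = 1 - 8·sin(t) 2-mal ableiten. Mit d/dt von x(t) finden wir v(t) = -8·cos(t). Die Ableitung von der Geschwindigkeit ergibt die Beschleunigung: a(t) = 8·sin(t). Aus der Gleichung für die Beschleunigung a(t) = 8·sin(t), setzen wir t = pi ein und erhalten a = 0.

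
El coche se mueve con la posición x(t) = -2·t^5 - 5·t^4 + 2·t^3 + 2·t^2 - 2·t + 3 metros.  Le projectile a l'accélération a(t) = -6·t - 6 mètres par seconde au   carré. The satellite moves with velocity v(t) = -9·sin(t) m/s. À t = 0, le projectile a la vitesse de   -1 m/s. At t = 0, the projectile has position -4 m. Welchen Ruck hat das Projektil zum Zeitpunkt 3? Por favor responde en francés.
En partant de l'accélération a(t) = -6·t - 6, nous prenons 1 dérivée. En dérivant l'accélération, nous obtenons le jerk: j(t) = -6. De l'équation du jerk j(t) = -6, nous substituons t = 3 pour obtenir j = -6.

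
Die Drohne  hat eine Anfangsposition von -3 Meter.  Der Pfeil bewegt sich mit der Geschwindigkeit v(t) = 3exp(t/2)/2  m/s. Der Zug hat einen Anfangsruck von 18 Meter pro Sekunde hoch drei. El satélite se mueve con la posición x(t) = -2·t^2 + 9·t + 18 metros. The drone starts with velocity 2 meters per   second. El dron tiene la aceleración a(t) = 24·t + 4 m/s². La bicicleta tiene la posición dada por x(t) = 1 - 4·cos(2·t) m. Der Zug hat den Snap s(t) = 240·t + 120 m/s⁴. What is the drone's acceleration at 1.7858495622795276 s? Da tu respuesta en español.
De la ecuación de la aceleración a(t) = 24·t + 4, sustituimos t = 1.7858495622795276 para obtener a = 46.8603894947087.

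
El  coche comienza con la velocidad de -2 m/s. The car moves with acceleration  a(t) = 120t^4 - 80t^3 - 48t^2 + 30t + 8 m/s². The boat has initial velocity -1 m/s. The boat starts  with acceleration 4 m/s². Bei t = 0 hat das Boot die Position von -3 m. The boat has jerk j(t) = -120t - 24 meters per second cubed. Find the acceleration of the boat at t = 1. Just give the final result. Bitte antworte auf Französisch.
a(1) = -80.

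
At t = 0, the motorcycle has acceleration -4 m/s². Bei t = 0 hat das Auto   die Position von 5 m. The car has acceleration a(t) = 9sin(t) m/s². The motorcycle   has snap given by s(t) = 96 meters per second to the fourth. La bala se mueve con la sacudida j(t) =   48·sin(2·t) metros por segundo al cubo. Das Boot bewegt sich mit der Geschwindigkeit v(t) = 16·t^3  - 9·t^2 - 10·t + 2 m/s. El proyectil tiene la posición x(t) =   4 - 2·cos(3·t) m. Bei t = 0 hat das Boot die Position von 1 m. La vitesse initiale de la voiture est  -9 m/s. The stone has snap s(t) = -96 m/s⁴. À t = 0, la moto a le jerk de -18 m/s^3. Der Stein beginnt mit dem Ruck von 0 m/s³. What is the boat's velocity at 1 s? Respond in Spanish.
Usando v(t) = 16·t^3 - 9·t^2 - 10·t + 2 y sustituyendo t = 1, encontramos v = -1.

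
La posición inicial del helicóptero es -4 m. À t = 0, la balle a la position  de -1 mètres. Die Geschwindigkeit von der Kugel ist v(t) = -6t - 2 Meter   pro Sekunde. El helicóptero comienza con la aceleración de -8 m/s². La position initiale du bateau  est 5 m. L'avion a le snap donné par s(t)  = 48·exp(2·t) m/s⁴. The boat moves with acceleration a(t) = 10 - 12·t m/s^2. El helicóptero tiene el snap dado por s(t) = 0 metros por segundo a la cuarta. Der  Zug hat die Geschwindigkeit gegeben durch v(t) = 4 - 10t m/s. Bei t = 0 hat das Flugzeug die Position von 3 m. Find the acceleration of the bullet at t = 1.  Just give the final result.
The answer is -6.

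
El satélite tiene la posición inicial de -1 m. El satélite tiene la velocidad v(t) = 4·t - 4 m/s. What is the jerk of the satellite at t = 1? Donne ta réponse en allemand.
Um dies zu lösen, müssen wir 2 Ableitungen unserer Gleichung für die Geschwindigkeit v(t) = 4·t - 4 nehmen. Durch Ableiten von der Geschwindigkeit erhalten wir die Beschleunigung: a(t) = 4. Mit d/dt von a(t) finden wir j(t) = 0. Wir haben den Ruck j(t) = 0. Durch Einsetzen von t = 1: j(1) = 0.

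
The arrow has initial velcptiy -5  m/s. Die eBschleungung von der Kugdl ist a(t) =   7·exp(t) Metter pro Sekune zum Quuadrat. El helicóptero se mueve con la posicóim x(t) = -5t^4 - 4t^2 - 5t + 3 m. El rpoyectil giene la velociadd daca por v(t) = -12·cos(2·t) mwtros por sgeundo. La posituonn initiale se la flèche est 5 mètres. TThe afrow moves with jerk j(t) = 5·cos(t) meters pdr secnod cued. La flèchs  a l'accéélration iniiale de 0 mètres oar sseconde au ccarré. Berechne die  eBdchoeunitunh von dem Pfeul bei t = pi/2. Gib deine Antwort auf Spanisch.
Debemos encontrar la antiderivada de nuestra ecuación de la sacudida j(t) = 5·cos(t) 1 vez. Integrando la sacudida y usando la condición inicial a(0) = 0, obtenemos a(t) = 5·sin(t). De la ecuación de la aceleración a(t) = 5·sin(t), sustituimos t = pi/2 para obtener a = 5.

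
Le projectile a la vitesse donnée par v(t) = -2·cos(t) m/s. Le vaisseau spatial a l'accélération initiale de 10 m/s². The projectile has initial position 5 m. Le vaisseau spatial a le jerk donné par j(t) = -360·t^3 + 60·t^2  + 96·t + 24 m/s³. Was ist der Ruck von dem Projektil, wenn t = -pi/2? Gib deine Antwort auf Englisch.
We must differentiate our velocity equation v(t) = -2·cos(t) 2 times. The derivative of velocity gives acceleration: a(t) = 2·sin(t). Taking d/dt of a(t), we find j(t) = 2·cos(t). We have jerk j(t) = 2·cos(t). Substituting t = -pi/2: j(-pi/2) = 0.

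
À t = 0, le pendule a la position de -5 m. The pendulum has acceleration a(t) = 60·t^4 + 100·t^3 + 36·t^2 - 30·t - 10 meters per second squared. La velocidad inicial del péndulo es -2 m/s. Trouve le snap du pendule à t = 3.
Nous devons dériver notre équation de l'accélération a(t) = 60·t^4 + 100·t^3 + 36·t^2 - 30·t - 10 2 fois. La dérivée de l'accélération donne le jerk: j(t) = 240·t^3 + 300·t^2 + 72·t - 30. En dérivant le jerk, nous obtenons le snap: s(t) = 720·t^2 + 600·t + 72. De l'équation du snap s(t) = 720·t^2 + 600·t + 72, nous substituons t = 3 pour obtenir s = 8352.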